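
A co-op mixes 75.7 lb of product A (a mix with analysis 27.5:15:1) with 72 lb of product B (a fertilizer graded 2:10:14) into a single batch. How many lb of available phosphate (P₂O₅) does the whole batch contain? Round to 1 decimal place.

P₂O₅ mass = 15%×75.7 + 10%×72 = 18.555 lb.

18.6 lb P₂O₅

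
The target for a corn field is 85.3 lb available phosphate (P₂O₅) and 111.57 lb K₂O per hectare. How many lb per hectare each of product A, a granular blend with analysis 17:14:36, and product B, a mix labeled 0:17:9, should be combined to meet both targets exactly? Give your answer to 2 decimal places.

Let a = lb of product A, b = lb of product B (per hectare).
P₂O₅: 0.14·a + 0.17·b = 85.3
K₂O: 0.36·a + 0.09·b = 111.57
Eliminate b: (row1) − 0.17/0.09·(row2) → -0.54·a = -125.443, so a = 232.302.
Then b = (111.57 − 0.36·232.302) / 0.09 = 310.457.

232.30 lb product A, 310.46 lb product B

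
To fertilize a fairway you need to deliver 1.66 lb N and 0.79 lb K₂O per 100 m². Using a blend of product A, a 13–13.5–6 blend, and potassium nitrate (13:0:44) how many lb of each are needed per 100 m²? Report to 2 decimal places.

12.71 lb product A, 0.06 lb potassium nitrate

Let a = lb of product A, b = lb of potassium nitrate (per 100 m²).
N: 0.13·a + 0.13·b = 1.66
K₂O: 0.06·a + 0.44·b = 0.79
From row1: a = (1.66 − 0.13·b) / 0.13.
Into row2: 0.06·(1.66 − 0.13·b)/0.13 + 0.44·b = 0.79 → b = 0.062753, a = 12.7065.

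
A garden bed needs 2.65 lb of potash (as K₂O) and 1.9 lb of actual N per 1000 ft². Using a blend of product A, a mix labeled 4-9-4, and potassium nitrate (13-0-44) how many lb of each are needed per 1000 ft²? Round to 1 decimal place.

Let a = lb of product A, b = lb of potassium nitrate (per 1000 ft²).
K₂O: 0.04·a + 0.44·b = 2.65
N: 0.04·a + 0.13·b = 1.9
Solving simultaneously: a = 39.6371, b = 2.41935.

39.6 lb product A, 2.4 lb potassium nitrate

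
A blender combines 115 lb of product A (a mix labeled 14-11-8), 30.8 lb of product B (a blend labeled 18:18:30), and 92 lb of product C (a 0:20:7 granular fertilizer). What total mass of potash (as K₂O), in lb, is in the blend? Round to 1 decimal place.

24.9 lb K₂O

K₂O mass = 8%×115 + 30%×30.8 + 7%×92 = 24.88 lb.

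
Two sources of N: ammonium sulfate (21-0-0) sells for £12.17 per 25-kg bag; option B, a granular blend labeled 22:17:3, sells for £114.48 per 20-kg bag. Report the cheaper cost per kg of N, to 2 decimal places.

ammonium sulfate: N per bag = 25 × 21% = 5.25 kg; cost = 12.17 / 5.25 = £2.3181/kg N.
option B: N per bag = 20 × 22% = 4.4 kg; cost = 114.48 / 4.4 = £26.0182/kg N.
ammonium sulfate is cheaper.

£2.32 per kg N (ammonium sulfate)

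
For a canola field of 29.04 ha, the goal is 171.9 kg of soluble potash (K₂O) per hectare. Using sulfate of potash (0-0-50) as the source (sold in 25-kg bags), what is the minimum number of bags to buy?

400 bags

Product per hectare = 171.9 / 50% = 343.8 kg.
Total product = 343.8 × 29.04 = 9983.95 kg.
Bags = ⌈9983.95 / 25⌉ = 400.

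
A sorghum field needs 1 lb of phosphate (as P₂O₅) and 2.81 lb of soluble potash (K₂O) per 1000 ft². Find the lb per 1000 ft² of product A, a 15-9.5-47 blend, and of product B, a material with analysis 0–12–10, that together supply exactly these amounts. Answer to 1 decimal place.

5.1 lb product A, 4.3 lb product B

With a, b = lb per 1000 ft² of product A and product B:
P₂O₅: 0.095·a + 0.12·b = 1
K₂O: 0.47·a + 0.1·b = 2.81
Eliminate b: (row1) − 0.12/0.1·(row2) → -0.469·a = -2.372, so a = 5.05757.
Then b = (2.81 − 0.47·5.05757) / 0.1 = 4.32942.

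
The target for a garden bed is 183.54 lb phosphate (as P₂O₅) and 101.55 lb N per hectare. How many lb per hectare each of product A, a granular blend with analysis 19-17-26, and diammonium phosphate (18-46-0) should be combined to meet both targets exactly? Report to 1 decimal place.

With a, b = lb per hectare of product A and diammonium phosphate:
P₂O₅: 0.17·a + 0.46·b = 183.54
N: 0.19·a + 0.18·b = 101.55
Eliminate a: (row1) − 0.17/0.19·(row2) → 0.298947·b = 92.6795, so b = 310.019.
Back-substitute: a = (183.54 − 0.46·310.019) / 0.17 = 240.771.

240.8 lb product A, 310.0 lb diammonium phosphate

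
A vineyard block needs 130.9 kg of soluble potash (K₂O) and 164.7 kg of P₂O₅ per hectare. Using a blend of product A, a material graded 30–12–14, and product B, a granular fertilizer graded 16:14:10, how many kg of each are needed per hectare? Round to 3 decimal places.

Per-hectare balance (a = product A, b = product B):
K₂O: 0.14·a + 0.1·b = 130.9
P₂O₅: 0.12·a + 0.14·b = 164.7
Eliminate b: (row1) − 0.1/0.14·(row2) → 0.0542857·a = 13.2571, so a = 244.2105.
Then b = (164.7 − 0.12·244.2105) / 0.14 = 967.1053.

244.211 kg product A, 967.105 kg product B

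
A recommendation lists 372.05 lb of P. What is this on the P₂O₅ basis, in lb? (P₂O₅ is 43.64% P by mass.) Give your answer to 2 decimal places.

852.54 lb P₂O₅

P₂O₅ = 372.05 / 0.4364 = 852.544 lb.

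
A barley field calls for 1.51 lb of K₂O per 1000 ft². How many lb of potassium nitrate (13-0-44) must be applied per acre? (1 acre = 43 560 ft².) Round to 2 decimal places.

Product per 1000 ft² = 1.51 / 44% = 3.43182 lb.
Convert to per acre: 3.43182 × 43.56 = 149.49 lb.

149.49 lb of product per acre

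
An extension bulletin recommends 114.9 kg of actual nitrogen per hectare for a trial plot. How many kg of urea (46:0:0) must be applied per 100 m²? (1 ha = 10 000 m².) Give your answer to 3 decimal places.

2.498 kg of product per hundred sq m

Product per hectare = 114.9 / 46% = 249.783 kg.
Convert to per 100 m²: 249.783 × 0.01 = 2.49783 kg.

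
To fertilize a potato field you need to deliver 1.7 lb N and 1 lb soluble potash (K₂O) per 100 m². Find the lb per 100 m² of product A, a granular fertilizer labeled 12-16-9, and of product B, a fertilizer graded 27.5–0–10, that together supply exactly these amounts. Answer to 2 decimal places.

Let a = lb of product A, b = lb of product B (per 100 m²).
N: 0.12·a + 0.275·b = 1.7
K₂O: 0.09·a + 0.1·b = 1
Eliminate b: (row1) − 0.275/0.1·(row2) → -0.1275·a = -1.05, so a = 8.23529.
Then b = (1 − 0.09·8.23529) / 0.1 = 2.58824.

8.24 lb product A, 2.59 lb product B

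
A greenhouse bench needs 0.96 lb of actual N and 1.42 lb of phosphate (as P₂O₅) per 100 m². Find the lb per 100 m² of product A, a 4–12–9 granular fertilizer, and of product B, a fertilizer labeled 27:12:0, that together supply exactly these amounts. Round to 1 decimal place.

9.7 lb product A, 2.1 lb product B

With a, b = lb per 100 m² of product A and product B:
N: 0.04·a + 0.27·b = 0.96
P₂O₅: 0.12·a + 0.12·b = 1.42
From row1: a = (0.96 − 0.27·b) / 0.04.
Into row2: 0.12·(0.96 − 0.27·b)/0.04 + 0.12·b = 1.42 → b = 2.11594, a = 9.71739.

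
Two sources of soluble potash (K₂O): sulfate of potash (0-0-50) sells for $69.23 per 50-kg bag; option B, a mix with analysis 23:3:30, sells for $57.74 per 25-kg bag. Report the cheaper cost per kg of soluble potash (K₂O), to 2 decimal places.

sulfate of potash: K₂O per bag = 50 × 50% = 25 kg; cost = 69.23 / 25 = $2.7692/kg K₂O.
option B: K₂O per bag = 25 × 30% = 7.5 kg; cost = 57.74 / 7.5 = $7.6987/kg K₂O.
sulfate of potash is cheaper.

$2.77 per kg K₂O (sulfate of potash)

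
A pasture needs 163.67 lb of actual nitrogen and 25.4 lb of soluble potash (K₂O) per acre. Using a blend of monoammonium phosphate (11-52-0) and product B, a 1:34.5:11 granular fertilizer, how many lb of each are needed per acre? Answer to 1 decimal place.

1466.9 lb monoammonium phosphate, 230.9 lb product B

With a, b = lb per acre of monoammonium phosphate and product B:
N: 0.11·a + 0.01·b = 163.67
K₂O: 0·a + 0.11·b = 25.4
Solving simultaneously: a = 1466.92, b = 230.909.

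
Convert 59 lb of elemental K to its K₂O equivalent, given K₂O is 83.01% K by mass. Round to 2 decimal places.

K₂O = 59 / 0.8301 = 71.0758 lb.

71.08 lb K₂O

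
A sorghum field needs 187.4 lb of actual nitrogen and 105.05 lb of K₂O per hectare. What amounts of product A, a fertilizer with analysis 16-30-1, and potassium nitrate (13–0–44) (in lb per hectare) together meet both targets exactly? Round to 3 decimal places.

Per-hectare balance (a = product A, b = potassium nitrate):
N: 0.16·a + 0.13·b = 187.4
K₂O: 0.01·a + 0.44·b = 105.05
Eliminate a: (row1) − 0.16/0.01·(row2) → -6.91·b = -1493.4, so b = 216.1216.
Back-substitute: a = (187.4 − 0.13·216.1216) / 0.16 = 995.6512.

995.651 lb product A, 216.122 lb potassium nitrate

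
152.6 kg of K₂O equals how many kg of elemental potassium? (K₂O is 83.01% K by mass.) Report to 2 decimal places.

K = 152.6 × 0.8301 = 126.673 kg.

126.67 kg K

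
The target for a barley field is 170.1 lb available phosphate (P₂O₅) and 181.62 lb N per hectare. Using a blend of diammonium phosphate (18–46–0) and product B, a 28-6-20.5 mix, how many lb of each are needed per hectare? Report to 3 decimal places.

With a, b = lb per hectare of diammonium phosphate and product B:
P₂O₅: 0.46·a + 0.06·b = 170.1
N: 0.18·a + 0.28·b = 181.62
Eliminate a: (row1) − 0.46/0.18·(row2) → -0.655556·b = -294.04, so b = 448.5356.
Back-substitute: a = (170.1 − 0.06·448.5356) / 0.46 = 311.27797.

311.278 lb diammonium phosphate, 448.536 lb product B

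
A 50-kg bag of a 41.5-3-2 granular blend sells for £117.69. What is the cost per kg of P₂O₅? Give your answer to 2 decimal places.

£78.46 per kg P₂O₅

P₂O₅ in bag = 50 × 3% = 1.5 kg.
Cost per kg P₂O₅ = £117.69 / 1.5 = £78.4600.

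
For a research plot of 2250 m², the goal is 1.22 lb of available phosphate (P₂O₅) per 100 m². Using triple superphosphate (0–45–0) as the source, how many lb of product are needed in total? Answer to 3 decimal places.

61.000 lb

Product per 100 m² = 1.22 / 45% = 2.71111 lb.
Total product = 2.71111 × 2250 / 100 = 61 lb.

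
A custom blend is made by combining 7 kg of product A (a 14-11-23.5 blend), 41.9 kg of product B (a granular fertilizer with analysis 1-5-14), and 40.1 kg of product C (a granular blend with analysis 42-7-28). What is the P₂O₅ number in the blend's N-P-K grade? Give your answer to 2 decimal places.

Total mass = 7 + 41.9 + 40.1 = 89 kg.
P₂O₅ mass = 11%×7 + 5%×41.9 + 7%×40.1 = 5.672 kg.
% P₂O₅ = 5.672 / 89 = 6.37303%.

6.37% P₂O₅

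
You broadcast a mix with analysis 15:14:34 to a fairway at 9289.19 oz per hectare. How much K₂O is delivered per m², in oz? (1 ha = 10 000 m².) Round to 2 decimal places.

K₂O per hectare = 9289.19 × 34% = 3158.32 oz.
Convert to per m²: 3158.32 × 0.0001 = 0.315832 oz.

0.32 oz K₂O per sq m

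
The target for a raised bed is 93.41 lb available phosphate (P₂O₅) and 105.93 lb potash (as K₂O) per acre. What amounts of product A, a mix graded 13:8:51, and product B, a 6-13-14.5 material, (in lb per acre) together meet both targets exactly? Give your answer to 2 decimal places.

Let a = lb of product A, b = lb of product B (per acre).
P₂O₅: 0.08·a + 0.13·b = 93.41
K₂O: 0.51·a + 0.145·b = 105.93
From row1: a = (93.41 − 0.13·b) / 0.08.
Into row2: 0.51·(93.41 − 0.13·b)/0.08 + 0.145·b = 105.93 → b = 715.991, a = 4.13985.

4.14 lb product A, 715.99 lb product B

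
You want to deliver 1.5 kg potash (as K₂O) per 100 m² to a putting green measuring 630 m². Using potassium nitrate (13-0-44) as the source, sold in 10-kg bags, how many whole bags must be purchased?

3 bags

Product per 100 m² = 1.5 / 44% = 3.40909 kg.
Total product = 3.40909 × 630 / 100 = 21.4773 kg.
Bags = ⌈21.4773 / 10⌉ = 3.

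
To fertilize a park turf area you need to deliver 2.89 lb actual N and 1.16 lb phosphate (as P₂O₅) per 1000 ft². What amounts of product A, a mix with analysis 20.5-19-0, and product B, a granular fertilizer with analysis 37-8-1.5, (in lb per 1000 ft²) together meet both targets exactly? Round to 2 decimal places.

Let a = lb of product A, b = lb of product B (per 1000 ft²).
N: 0.205·a + 0.37·b = 2.89
P₂O₅: 0.19·a + 0.08·b = 1.16
From row1: a = (2.89 − 0.37·b) / 0.205.
Into row2: 0.19·(2.89 − 0.37·b)/0.205 + 0.08·b = 1.16 → b = 5.77551, a = 3.67347.

3.67 lb product A, 5.78 lb product B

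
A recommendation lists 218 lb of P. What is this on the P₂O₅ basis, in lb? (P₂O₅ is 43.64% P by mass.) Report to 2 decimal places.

P₂O₅ = 218 / 0.4364 = 499.542 lb.

499.54 lb P₂O₅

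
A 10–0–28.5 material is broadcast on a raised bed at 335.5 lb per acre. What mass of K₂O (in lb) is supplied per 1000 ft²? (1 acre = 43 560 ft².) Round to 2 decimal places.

2.20 lb K₂O per thousand sq ft

K₂O per acre = 335.5 × 28.5% = 95.6175 lb.
Convert to per 1000 ft²: 95.6175 × 0.0229568 = 2.19508 lb.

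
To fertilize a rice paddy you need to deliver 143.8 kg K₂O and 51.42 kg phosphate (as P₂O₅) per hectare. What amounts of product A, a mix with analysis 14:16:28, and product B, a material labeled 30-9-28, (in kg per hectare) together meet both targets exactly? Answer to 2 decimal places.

With a, b = kg per hectare of product A and product B:
K₂O: 0.28·a + 0.28·b = 143.8
P₂O₅: 0.16·a + 0.09·b = 51.42
Solving simultaneously: a = 74.2653, b = 439.306.

74.27 kg product A, 439.31 kg product B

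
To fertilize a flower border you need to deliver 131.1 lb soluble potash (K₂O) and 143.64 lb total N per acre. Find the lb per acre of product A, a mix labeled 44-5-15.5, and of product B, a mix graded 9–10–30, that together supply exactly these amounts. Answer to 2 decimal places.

Per-acre balance (a = product A, b = product B):
K₂O: 0.155·a + 0.3·b = 131.1
N: 0.44·a + 0.09·b = 143.64
From row1: a = (131.1 − 0.3·b) / 0.155.
Into row2: 0.44·(131.1 − 0.3·b)/0.155 + 0.09·b = 143.64 → b = 300.041, a = 265.083.

265.08 lb product A, 300.04 lb product B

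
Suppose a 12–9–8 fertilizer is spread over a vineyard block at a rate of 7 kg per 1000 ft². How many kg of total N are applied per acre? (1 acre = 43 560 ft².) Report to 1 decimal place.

36.6 kg N per acre

nitrogen per 1000 ft² = 7 × 12% = 0.84 kg.
Convert to per acre: 0.84 × 43.56 = 36.5904 kg.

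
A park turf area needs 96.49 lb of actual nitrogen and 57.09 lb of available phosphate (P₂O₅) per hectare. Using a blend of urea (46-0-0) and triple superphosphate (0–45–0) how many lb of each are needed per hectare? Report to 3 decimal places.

209.761 lb urea, 126.867 lb triple superphosphate

Per-hectare balance (a = urea, b = triple superphosphate):
N: 0.46·a + 0·b = 96.49
P₂O₅: 0·a + 0.45·b = 57.09
Solving simultaneously: a = 209.7609, b = 126.8667.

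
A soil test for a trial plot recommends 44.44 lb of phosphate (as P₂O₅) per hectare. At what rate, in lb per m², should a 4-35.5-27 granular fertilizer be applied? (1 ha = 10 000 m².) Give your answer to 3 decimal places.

Product per hectare = 44.44 / 35.5% = 125.183 lb.
Convert to per m²: 125.183 × 0.0001 = 0.0125183 lb.

0.013 lb of product per sq m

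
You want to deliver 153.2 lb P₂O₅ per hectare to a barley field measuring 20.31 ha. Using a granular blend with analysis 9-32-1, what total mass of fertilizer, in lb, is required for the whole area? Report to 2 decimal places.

Product per hectare = 153.2 / 32% = 478.75 lb.
Total product = 478.75 × 20.31 = 9723.412 lb.

9723.41 lb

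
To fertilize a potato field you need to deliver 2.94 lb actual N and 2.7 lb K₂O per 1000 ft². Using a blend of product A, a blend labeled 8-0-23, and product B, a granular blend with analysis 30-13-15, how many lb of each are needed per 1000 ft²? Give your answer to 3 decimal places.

With a, b = lb per 1000 ft² of product A and product B:
N: 0.08·a + 0.3·b = 2.94
K₂O: 0.23·a + 0.15·b = 2.7
Eliminate a: (row1) − 0.08/0.23·(row2) → 0.247826·b = 2.00087, so b = 8.07368.
Back-substitute: a = (2.94 − 0.3·8.07368) / 0.08 = 6.47368.

6.474 lb product A, 8.074 lb product B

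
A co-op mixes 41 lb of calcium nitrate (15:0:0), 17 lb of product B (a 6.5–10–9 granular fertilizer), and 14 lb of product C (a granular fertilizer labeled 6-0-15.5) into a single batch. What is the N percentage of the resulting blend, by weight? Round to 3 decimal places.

Total mass = 41 + 17 + 14 = 72 lb.
N mass = 15%×41 + 6.5%×17 + 6%×14 = 8.095 lb.
% N = 8.095 / 72 = 11.2431%.

11.243% N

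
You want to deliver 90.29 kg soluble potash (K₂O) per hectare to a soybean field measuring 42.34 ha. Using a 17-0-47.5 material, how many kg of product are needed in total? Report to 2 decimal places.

Product per hectare = 90.29 / 47.5% = 190.084 kg.
Total product = 190.084 × 42.34 = 8048.165 kg.

8048.17 kg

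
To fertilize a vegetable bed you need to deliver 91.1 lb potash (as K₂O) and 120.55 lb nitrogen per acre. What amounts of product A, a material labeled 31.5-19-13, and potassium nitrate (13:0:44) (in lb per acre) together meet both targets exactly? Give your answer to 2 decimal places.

Per-acre balance (a = product A, b = potassium nitrate):
K₂O: 0.13·a + 0.44·b = 91.1
N: 0.315·a + 0.13·b = 120.55
Solving simultaneously: a = 338.529, b = 107.025.

338.53 lb product A, 107.03 lb potassium nitrate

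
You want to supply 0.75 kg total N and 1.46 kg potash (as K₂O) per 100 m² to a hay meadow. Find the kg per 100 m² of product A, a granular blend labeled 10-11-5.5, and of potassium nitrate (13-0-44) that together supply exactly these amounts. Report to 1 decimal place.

3.8 kg product A, 2.8 kg potassium nitrate

With a, b = kg per 100 m² of product A and potassium nitrate:
N: 0.1·a + 0.13·b = 0.75
K₂O: 0.055·a + 0.44·b = 1.46
Solving simultaneously: a = 3.80461, b = 2.84261.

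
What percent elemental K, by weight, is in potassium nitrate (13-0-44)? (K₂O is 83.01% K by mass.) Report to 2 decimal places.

36.52% K

%K = 44 × 0.8301 = 36.5244%.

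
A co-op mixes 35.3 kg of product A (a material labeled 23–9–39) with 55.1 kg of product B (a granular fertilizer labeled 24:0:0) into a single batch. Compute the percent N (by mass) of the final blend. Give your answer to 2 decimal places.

Total mass = 35.3 + 55.1 = 90.4 kg.
N mass = 23%×35.3 + 24%×55.1 = 21.343 kg.
% N = 21.343 / 90.4 = 23.6095%.

23.61% N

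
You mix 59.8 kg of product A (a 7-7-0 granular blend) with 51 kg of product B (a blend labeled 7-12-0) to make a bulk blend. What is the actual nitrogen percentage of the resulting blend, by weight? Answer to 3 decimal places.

7.000% N

Total mass = 59.8 + 51 = 110.8 kg.
N mass = 7%×59.8 + 7%×51 = 7.756 kg.
% N = 7.756 / 110.8 = 7%.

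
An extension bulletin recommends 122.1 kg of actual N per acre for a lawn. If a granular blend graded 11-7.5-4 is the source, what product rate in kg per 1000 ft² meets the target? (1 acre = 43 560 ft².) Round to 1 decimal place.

Product per acre = 122.1 / 11% = 1110 kg.
Convert to per 1000 ft²: 1110 × 0.0229568 = 25.4821 kg.

25.5 kg of product per thousand sq ft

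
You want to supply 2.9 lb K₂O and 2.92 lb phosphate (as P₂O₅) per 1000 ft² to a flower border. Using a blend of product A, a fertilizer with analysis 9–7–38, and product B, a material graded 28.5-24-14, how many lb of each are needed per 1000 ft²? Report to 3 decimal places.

3.528 lb product A, 11.138 lb product B

With a, b = lb per 1000 ft² of product A and product B:
K₂O: 0.38·a + 0.14·b = 2.9
P₂O₅: 0.07·a + 0.24·b = 2.92
Solving simultaneously: a = 3.52826, b = 11.1376.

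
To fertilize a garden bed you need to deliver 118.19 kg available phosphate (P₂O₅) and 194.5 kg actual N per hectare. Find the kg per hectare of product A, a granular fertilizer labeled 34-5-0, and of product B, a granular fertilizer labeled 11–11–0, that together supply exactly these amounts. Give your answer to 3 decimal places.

Let a = kg of product A, b = kg of product B (per hectare).
P₂O₅: 0.05·a + 0.11·b = 118.19
N: 0.34·a + 0.11·b = 194.5
Eliminate b: (row1) − 0.11/0.11·(row2) → -0.29·a = -76.31, so a = 263.1379.
Then b = (194.5 − 0.34·263.1379) / 0.11 = 954.8464.

263.138 kg product A, 954.846 kg product B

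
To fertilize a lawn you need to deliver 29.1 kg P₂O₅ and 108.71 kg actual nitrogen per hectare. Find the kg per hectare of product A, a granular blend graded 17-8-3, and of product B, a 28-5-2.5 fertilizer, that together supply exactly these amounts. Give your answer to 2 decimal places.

With a, b = kg per hectare of product A and product B:
P₂O₅: 0.08·a + 0.05·b = 29.1
N: 0.17·a + 0.28·b = 108.71
Solving simultaneously: a = 195.144, b = 269.7698.

195.14 kg product A, 269.77 kg product B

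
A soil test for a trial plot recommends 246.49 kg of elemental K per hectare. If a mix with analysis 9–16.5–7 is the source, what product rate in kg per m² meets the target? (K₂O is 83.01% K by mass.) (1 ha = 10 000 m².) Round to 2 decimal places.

0.42 kg of product per sq m

As K₂O: 246.49 / 0.8301 = 296.94 kg per hectare.
Product per hectare = 296.94 / 7% = 4242 kg.
Convert to per m²: 4242 × 0.0001 = 0.4242 kg.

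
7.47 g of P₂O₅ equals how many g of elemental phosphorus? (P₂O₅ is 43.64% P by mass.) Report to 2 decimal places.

3.26 g P

P = 7.47 × 0.4364 = 3.25991 g.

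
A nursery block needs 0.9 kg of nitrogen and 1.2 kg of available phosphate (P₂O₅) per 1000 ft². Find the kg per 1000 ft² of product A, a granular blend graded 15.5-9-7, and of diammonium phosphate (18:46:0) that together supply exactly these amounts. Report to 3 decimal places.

Per-1000 ft² balance (a = product A, b = diammonium phosphate):
N: 0.155·a + 0.18·b = 0.9
P₂O₅: 0.09·a + 0.46·b = 1.2
Eliminate b: (row1) − 0.18/0.46·(row2) → 0.119783·a = 0.430435, so a = 3.59347.
Then b = (1.2 − 0.09·3.59347) / 0.46 = 1.90563.

3.593 kg product A, 1.906 kg diammonium phosphate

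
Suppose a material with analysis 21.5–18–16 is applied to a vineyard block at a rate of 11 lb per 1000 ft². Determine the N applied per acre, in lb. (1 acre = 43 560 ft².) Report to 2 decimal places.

nitrogen per 1000 ft² = 11 × 21.5% = 2.365 lb.
Convert to per acre: 2.365 × 43.56 = 103.019 lb.

103.02 lb N per acre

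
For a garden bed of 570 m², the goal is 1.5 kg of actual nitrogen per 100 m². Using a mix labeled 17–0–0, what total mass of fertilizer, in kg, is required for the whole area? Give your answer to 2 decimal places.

50.29 kg

Product per 100 m² = 1.5 / 17% = 8.82353 kg.
Total product = 8.82353 × 570 / 100 = 50.2941 kg.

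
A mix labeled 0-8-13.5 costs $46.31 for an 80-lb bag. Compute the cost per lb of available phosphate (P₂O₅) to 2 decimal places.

P₂O₅ in bag = 80 × 8% = 6.4 lb.
Cost per lb P₂O₅ = $46.31 / 6.4 = $7.2359.

$7.24 per lb P₂O₅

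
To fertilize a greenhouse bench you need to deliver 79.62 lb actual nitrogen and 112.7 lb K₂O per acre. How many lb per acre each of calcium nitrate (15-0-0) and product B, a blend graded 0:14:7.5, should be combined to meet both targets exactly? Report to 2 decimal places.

530.80 lb calcium nitrate, 1502.67 lb product B

With a, b = lb per acre of calcium nitrate and product B:
N: 0.15·a + 0·b = 79.62
K₂O: 0·a + 0.075·b = 112.7
Solving simultaneously: a = 530.8, b = 1502.667.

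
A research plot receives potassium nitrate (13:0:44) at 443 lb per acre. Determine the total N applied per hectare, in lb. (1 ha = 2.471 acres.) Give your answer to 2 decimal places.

142.30 lb N per hectare

nitrogen per acre = 443 × 13% = 57.59 lb.
Convert to per hectare: 57.59 × 2.471 = 142.3049 lb.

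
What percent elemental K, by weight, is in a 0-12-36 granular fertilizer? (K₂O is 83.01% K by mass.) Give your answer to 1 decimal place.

29.9% K

%K = 36 × 0.8301 = 29.8836%.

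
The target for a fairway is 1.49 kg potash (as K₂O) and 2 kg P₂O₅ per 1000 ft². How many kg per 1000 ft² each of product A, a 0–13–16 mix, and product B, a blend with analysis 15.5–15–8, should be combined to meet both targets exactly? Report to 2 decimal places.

Per-1000 ft² balance (a = product A, b = product B):
K₂O: 0.16·a + 0.08·b = 1.49
P₂O₅: 0.13·a + 0.15·b = 2
From row1: a = (1.49 − 0.08·b) / 0.16.
Into row2: 0.13·(1.49 − 0.08·b)/0.16 + 0.15·b = 2 → b = 9.28676, a = 4.66912.

4.67 kg product A, 9.29 kg product B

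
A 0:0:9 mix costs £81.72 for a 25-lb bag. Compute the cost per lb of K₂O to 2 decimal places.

K₂O in bag = 25 × 9% = 2.25 lb.
Cost per lb K₂O = £81.72 / 2.25 = £36.3200.

£36.32 per lb K₂O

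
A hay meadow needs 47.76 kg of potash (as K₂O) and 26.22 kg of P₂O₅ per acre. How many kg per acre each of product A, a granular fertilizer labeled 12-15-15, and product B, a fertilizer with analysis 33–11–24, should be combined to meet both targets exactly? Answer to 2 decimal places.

53.29 kg product A, 165.69 kg product B

With a, b = kg per acre of product A and product B:
K₂O: 0.15·a + 0.24·b = 47.76
P₂O₅: 0.15·a + 0.11·b = 26.22
Solving simultaneously: a = 53.2923, b = 165.692.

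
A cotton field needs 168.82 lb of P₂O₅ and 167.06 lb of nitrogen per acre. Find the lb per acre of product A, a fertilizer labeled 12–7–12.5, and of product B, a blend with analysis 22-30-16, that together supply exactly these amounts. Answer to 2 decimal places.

629.98 lb product A, 415.74 lb product B

Let a = lb of product A, b = lb of product B (per acre).
P₂O₅: 0.07·a + 0.3·b = 168.82
N: 0.12·a + 0.22·b = 167.06
From row1: a = (168.82 − 0.3·b) / 0.07.
Into row2: 0.12·(168.82 − 0.3·b)/0.07 + 0.22·b = 167.06 → b = 415.738, a = 629.981.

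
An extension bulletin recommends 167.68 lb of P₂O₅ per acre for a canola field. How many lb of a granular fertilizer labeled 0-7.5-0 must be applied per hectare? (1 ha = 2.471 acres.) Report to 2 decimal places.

5524.50 lb of product per hectare

Product per acre = 167.68 / 7.5% = 2235.73 lb.
Convert to per hectare: 2235.73 × 2.471 = 5524.497 lb.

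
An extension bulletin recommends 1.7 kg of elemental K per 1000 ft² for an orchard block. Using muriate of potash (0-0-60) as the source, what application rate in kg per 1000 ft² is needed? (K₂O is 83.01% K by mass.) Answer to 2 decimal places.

3.41 kg of product per thousand sq ft

As K₂O: 1.7 / 0.8301 = 2.04795 kg per 1000 ft².
Product per 1000 ft² = 2.04795 / 60% = 3.41324 kg.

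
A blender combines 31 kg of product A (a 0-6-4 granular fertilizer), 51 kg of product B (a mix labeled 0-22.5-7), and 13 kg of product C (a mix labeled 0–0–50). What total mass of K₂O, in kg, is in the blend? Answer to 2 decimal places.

K₂O mass = 4%×31 + 7%×51 + 50%×13 = 11.31 kg.

11.31 kg K₂O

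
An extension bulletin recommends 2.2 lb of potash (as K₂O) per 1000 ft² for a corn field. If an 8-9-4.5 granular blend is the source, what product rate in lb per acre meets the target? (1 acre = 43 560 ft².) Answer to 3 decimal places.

2129.600 lb of product per acre

Product per 1000 ft² = 2.2 / 4.5% = 48.8889 lb.
Convert to per acre: 48.8889 × 43.56 = 2129.6 lb.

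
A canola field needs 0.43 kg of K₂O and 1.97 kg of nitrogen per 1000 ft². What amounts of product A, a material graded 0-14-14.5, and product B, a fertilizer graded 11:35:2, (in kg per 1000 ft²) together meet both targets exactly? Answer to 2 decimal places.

0.50 kg product A, 17.91 kg product B

Per-1000 ft² balance (a = product A, b = product B):
K₂O: 0.145·a + 0.02·b = 0.43
N: 0·a + 0.11·b = 1.97
Solving simultaneously: a = 0.495298, b = 17.9091.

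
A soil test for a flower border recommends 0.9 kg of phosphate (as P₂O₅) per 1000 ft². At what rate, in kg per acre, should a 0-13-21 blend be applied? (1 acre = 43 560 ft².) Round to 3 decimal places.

Product per 1000 ft² = 0.9 / 13% = 6.92308 kg.
Convert to per acre: 6.92308 × 43.56 = 301.5692 kg.

301.569 kg of product per acre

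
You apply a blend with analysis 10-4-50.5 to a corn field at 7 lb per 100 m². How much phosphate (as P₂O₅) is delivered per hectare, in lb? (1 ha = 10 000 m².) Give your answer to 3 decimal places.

28.000 lb P₂O₅ per hectare

P₂O₅ per 100 m² = 7 × 4% = 0.28 lb.
Convert to per hectare: 0.28 × 100 = 28 lb.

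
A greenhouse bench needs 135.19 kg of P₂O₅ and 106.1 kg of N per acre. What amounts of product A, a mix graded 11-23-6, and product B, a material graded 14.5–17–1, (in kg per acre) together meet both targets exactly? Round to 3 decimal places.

106.863 kg product A, 650.655 kg product B

Per-acre balance (a = product A, b = product B):
P₂O₅: 0.23·a + 0.17·b = 135.19
N: 0.11·a + 0.145·b = 106.1
Eliminate b: (row1) − 0.17/0.145·(row2) → 0.101034·a = 10.7969, so a = 106.86348.
Then b = (106.1 − 0.11·106.86348) / 0.145 = 650.6553.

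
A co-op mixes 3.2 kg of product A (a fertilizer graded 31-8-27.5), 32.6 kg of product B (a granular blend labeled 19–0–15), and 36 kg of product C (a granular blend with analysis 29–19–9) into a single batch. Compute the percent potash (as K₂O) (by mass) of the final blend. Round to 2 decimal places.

12.55% K₂O

Total mass = 3.2 + 32.6 + 36 = 71.8 kg.
K₂O mass = 27.5%×3.2 + 15%×32.6 + 9%×36 = 9.01 kg.
% K₂O = 9.01 / 71.8 = 12.5487%.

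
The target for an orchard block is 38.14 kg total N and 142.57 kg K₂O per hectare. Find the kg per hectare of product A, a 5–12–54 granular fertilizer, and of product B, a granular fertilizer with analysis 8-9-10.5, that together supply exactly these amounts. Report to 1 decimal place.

195.0 kg product A, 354.9 kg product B

With a, b = kg per hectare of product A and product B:
N: 0.05·a + 0.08·b = 38.14
K₂O: 0.54·a + 0.105·b = 142.57
Eliminate b: (row1) − 0.08/0.105·(row2) → -0.361429·a = -70.4848, so a = 195.017.
Then b = (142.57 − 0.54·195.017) / 0.105 = 354.864.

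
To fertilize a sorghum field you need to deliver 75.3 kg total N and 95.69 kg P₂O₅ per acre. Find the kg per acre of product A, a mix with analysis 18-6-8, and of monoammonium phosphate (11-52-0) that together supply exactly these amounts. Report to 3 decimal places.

329.082 kg product A, 146.048 kg monoammonium phosphate

Per-acre balance (a = product A, b = monoammonium phosphate):
N: 0.18·a + 0.11·b = 75.3
P₂O₅: 0.06·a + 0.52·b = 95.69
Eliminate b: (row1) − 0.11/0.52·(row2) → 0.167308·a = 55.0579, so a = 329.0816.
Then b = (95.69 − 0.06·329.0816) / 0.52 = 146.0483.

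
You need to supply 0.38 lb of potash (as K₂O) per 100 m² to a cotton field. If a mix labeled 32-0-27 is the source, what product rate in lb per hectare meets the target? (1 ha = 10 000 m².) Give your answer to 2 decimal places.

Product per 100 m² = 0.38 / 27% = 1.40741 lb.
Convert to per hectare: 1.40741 × 100 = 140.741 lb.

140.74 lb of product per hectare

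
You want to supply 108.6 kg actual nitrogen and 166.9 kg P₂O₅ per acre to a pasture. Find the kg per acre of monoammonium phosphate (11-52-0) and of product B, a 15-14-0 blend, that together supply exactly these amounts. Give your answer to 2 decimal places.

157.04 kg monoammonium phosphate, 608.83 kg product B

With a, b = kg per acre of monoammonium phosphate and product B:
N: 0.11·a + 0.15·b = 108.6
P₂O₅: 0.52·a + 0.14·b = 166.9
Solving simultaneously: a = 157.0447, b = 608.834.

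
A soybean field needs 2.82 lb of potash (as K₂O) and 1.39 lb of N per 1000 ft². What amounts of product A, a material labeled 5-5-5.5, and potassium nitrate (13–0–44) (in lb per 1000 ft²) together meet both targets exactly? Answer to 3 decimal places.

With a, b = lb per 1000 ft² of product A and potassium nitrate:
K₂O: 0.055·a + 0.44·b = 2.82
N: 0.05·a + 0.13·b = 1.39
Solving simultaneously: a = 16.4983, b = 4.3468.

16.498 lb product A, 4.347 lb potassium nitrate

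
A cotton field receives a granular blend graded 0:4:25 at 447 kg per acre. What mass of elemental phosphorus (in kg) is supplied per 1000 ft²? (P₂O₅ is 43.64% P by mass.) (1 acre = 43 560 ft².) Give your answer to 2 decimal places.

P₂O₅ per acre = 447 × 4% = 17.88 kg.
Elemental P = 17.88 × 0.4364 = 7.80283 kg per acre.
Convert to per 1000 ft²: 7.80283 × 0.0229568 = 0.179128 kg.

0.18 kg P per thousand sq ft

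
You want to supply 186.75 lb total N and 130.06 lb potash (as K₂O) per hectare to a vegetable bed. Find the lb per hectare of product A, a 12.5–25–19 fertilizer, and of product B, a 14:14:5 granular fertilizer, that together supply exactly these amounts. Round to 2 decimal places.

435.92 lb product A, 944.72 lb product B

Let a = lb of product A, b = lb of product B (per hectare).
N: 0.125·a + 0.14·b = 186.75
K₂O: 0.19·a + 0.05·b = 130.06
From row1: a = (186.75 − 0.14·b) / 0.125.
Into row2: 0.19·(186.75 − 0.14·b)/0.125 + 0.05·b = 130.06 → b = 944.717, a = 435.916.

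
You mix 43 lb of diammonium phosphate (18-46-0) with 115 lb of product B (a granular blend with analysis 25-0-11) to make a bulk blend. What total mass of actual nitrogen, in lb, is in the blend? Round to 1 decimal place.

N mass = 18%×43 + 25%×115 = 36.49 lb.

36.5 lb N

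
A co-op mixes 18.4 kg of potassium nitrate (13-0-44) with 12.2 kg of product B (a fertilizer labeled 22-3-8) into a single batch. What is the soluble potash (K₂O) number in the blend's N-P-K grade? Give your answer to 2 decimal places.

29.65% K₂O

Total mass = 18.4 + 12.2 = 30.6 kg.
K₂O mass = 44%×18.4 + 8%×12.2 = 9.072 kg.
% K₂O = 9.072 / 30.6 = 29.6471%.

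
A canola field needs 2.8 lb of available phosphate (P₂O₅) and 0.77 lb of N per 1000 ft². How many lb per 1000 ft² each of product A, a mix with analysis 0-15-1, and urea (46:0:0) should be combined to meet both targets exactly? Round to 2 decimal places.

With a, b = lb per 1000 ft² of product A and urea:
P₂O₅: 0.15·a + 0·b = 2.8
N: 0·a + 0.46·b = 0.77
Solving simultaneously: a = 18.6667, b = 1.67391.

18.67 lb product A, 1.67 lb urea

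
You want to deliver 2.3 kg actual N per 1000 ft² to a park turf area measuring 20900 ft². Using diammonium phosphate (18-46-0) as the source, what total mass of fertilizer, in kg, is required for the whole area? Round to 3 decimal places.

267.056 kg

Product per 1000 ft² = 2.3 / 18% = 12.7778 kg.
Total product = 12.7778 × 20900 / 1000 = 267.0556 kg.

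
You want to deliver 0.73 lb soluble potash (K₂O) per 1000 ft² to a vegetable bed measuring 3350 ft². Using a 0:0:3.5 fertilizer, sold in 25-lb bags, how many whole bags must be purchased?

3 bags

Product per 1000 ft² = 0.73 / 3.5% = 20.8571 lb.
Total product = 20.8571 × 3350 / 1000 = 69.8714 lb.
Bags = ⌈69.8714 / 25⌉ = 3.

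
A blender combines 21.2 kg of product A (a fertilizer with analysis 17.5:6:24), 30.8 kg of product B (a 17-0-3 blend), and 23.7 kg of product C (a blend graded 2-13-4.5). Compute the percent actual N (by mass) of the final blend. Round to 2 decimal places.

12.44% N

Total mass = 21.2 + 30.8 + 23.7 = 75.7 kg.
N mass = 17.5%×21.2 + 17%×30.8 + 2%×23.7 = 9.42 kg.
% N = 9.42 / 75.7 = 12.4439%.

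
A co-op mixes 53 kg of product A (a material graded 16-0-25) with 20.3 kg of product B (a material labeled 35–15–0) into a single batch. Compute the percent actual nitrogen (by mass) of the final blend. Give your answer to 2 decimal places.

21.26% N

Total mass = 53 + 20.3 = 73.3 kg.
N mass = 16%×53 + 35%×20.3 = 15.585 kg.
% N = 15.585 / 73.3 = 21.2619%.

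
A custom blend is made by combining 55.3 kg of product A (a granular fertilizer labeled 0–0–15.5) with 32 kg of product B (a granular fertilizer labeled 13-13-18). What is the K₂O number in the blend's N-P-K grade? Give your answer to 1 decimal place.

Total mass = 55.3 + 32 = 87.3 kg.
K₂O mass = 15.5%×55.3 + 18%×32 = 14.3315 kg.
% K₂O = 14.3315 / 87.3 = 16.4164%.

16.4% K₂O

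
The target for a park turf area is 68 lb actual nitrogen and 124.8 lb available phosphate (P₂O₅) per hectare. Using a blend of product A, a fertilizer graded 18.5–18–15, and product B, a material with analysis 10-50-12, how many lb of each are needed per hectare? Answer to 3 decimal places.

Let a = lb of product A, b = lb of product B (per hectare).
N: 0.185·a + 0.1·b = 68
P₂O₅: 0.18·a + 0.5·b = 124.8
From row1: a = (68 − 0.1·b) / 0.185.
Into row2: 0.18·(68 − 0.1·b)/0.185 + 0.5·b = 124.8 → b = 145.6107, a = 288.8591.

288.859 lb product A, 145.611 lb product B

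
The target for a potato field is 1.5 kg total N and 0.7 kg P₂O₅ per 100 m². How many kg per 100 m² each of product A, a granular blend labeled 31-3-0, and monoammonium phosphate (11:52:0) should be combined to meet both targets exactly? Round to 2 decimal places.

With a, b = kg per 100 m² of product A and monoammonium phosphate:
N: 0.31·a + 0.11·b = 1.5
P₂O₅: 0.03·a + 0.52·b = 0.7
From row1: a = (1.5 − 0.11·b) / 0.31.
Into row2: 0.03·(1.5 − 0.11·b)/0.31 + 0.52·b = 0.7 → b = 1.0893, a = 4.45218.

4.45 kg product A, 1.09 kg monoammonium phosphate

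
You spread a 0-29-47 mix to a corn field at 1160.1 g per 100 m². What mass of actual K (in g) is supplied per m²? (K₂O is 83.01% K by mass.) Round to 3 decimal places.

4.526 g K per sq m

K₂O per 100 m² = 1160.1 × 47% = 545.247 g.
Elemental K = 545.247 × 0.8301 = 452.61 g per 100 m².
Convert to per m²: 452.61 × 0.01 = 4.5261 g.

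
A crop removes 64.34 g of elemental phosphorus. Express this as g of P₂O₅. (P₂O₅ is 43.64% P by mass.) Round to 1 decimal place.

147.4 g P₂O₅

P₂O₅ = 64.34 / 0.4364 = 147.434 g.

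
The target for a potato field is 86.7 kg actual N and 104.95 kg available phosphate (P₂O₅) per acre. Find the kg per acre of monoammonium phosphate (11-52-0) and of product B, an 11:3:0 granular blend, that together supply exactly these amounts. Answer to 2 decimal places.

165.93 kg monoammonium phosphate, 622.25 kg product B

Let a = kg of monoammonium phosphate, b = kg of product B (per acre).
N: 0.11·a + 0.11·b = 86.7
P₂O₅: 0.52·a + 0.03·b = 104.95
Solving simultaneously: a = 165.928, b = 622.254.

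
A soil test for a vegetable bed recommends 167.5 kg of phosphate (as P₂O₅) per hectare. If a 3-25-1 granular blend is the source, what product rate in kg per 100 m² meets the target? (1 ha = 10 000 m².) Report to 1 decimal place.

6.7 kg of product per hundred sq m

Product per hectare = 167.5 / 25% = 670 kg.
Convert to per 100 m²: 670 × 0.01 = 6.7 kg.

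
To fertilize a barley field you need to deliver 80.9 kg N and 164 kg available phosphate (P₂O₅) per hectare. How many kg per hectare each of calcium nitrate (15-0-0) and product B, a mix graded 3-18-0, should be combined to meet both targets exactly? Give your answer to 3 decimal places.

357.111 kg calcium nitrate, 911.111 kg product B

With a, b = kg per hectare of calcium nitrate and product B:
N: 0.15·a + 0.03·b = 80.9
P₂O₅: 0·a + 0.18·b = 164
Solving simultaneously: a = 357.1111, b = 911.1111.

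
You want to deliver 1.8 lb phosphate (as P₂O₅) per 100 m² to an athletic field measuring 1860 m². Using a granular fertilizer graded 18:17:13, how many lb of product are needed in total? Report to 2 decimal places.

Product per 100 m² = 1.8 / 17% = 10.5882 lb.
Total product = 10.5882 × 1860 / 100 = 196.941 lb.

196.94 lb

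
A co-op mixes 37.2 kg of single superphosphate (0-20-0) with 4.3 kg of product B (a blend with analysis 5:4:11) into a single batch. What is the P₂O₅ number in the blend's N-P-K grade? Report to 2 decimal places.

18.34% P₂O₅

Total mass = 37.2 + 4.3 = 41.5 kg.
P₂O₅ mass = 20%×37.2 + 4%×4.3 = 7.612 kg.
% P₂O₅ = 7.612 / 41.5 = 18.3422%.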